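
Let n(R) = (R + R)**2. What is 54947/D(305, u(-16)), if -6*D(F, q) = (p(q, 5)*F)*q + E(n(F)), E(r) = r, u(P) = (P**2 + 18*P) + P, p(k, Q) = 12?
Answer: -7167/4270 ≈ -1.6785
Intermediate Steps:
u(P) = P**2 + 19*P
n(R) = 4*R**2 (n(R) = (2*R)**2 = 4*R**2)
D(F, q) = -2*F**2/3 - 2*F*q (D(F, q) = -((12*F)*q + 4*F**2)/6 = -(12*F*q + 4*F**2)/6 = -(4*F**2 + 12*F*q)/6 = -2*F**2/3 - 2*F*q)
54947/D(305, u(-16)) = 54947/(((2/3)*305*(-1*305 - (-48)*(19 - 16)))) = 54947/(((2/3)*305*(-305 - (-48)*3))) = 54947/(((2/3)*305*(-305 - 3*(-48)))) = 54947/(((2/3)*305*(-305 + 144))) = 54947/(((2/3)*305*(-161))) = 54947/(-98210/3) = 54947*(-3/98210) = -7167/4270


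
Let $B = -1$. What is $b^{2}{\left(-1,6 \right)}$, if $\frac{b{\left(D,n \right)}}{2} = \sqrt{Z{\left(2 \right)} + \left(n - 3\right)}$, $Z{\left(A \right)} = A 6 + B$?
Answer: $56$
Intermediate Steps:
$Z{\left(A \right)} = -1 + 6 A$ ($Z{\left(A \right)} = A 6 - 1 = 6 A - 1 = -1 + 6 A$)
$b{\left(D,n \right)} = 2 \sqrt{8 + n}$ ($b{\left(D,n \right)} = 2 \sqrt{\left(-1 + 6 \cdot 2\right) + \left(n - 3\right)} = 2 \sqrt{\left(-1 + 12\right) + \left(-3 + n\right)} = 2 \sqrt{11 + \left(-3 + n\right)} = 2 \sqrt{8 + n}$)
$b^{2}{\left(-1,6 \right)} = \left(2 \sqrt{8 + 6}\right)^{2} = \left(2 \sqrt{14}\right)^{2} = 56$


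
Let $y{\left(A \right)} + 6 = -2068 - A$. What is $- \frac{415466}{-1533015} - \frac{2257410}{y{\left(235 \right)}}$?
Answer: $\frac{3461602702144}{3539731635} \approx 977.93$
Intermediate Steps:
$y{\left(A \right)} = -2074 - A$ ($y{\left(A \right)} = -6 - \left(2068 + A\right) = -2074 - A$)
$- \frac{415466}{-1533015} - \frac{2257410}{y{\left(235 \right)}} = - \frac{415466}{-1533015} - \frac{2257410}{-2074 - 235} = \left(-415466\right) \left(- \frac{1}{1533015}\right) - \frac{2257410}{-2074 - 235} = \frac{415466}{1533015} - \frac{2257410}{-2309} = \frac{415466}{1533015} - - \frac{2257410}{2309} = \frac{415466}{1533015} + \frac{2257410}{2309} = \frac{3461602702144}{3539731635}$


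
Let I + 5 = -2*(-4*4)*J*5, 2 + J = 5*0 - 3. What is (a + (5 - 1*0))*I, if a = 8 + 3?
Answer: -12880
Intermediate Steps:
J = -5 (J = -2 + (5*0 - 3) = -2 + (0 - 3) = -2 - 3 = -5)
I = -805 (I = -5 - 2*(-4*4)*(-5)*5 = -5 - (-32)*(-5)*5 = -5 - 2*80*5 = -5 - 160*5 = -5 - 800 = -805)
a = 11
(a + (5 - 1*0))*I = (11 + (5 - 1*0))*(-805) = (11 + (5 + 0))*(-805) = (11 + 5)*(-805) = 16*(-805) = -12880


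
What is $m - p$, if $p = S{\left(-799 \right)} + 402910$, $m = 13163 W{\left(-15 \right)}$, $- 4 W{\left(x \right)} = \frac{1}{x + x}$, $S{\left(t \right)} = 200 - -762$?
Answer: $- \frac{48451477}{120} \approx -4.0376 \cdot 10^{5}$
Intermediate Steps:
$S{\left(t \right)} = 962$ ($S{\left(t \right)} = 200 + 762 = 962$)
$W{\left(x \right)} = - \frac{1}{8 x}$ ($W{\left(x \right)} = - \frac{1}{4 \left(x + x\right)} = - \frac{1}{4 \cdot 2 x} = - \frac{\frac{1}{2} \frac{1}{x}}{4} = - \frac{1}{8 x}$)
$m = \frac{13163}{120}$ ($m = 13163 \left(- \frac{1}{8 \left(-15\right)}\right) = 13163 \left(\left(- \frac{1}{8}\right) \left(- \frac{1}{15}\right)\right) = 13163 \cdot \frac{1}{120} = \frac{13163}{120} \approx 109.69$)
$p = 403872$ ($p = 962 + 402910 = 403872$)
$m - p = \frac{13163}{120} - 403872 = - \frac{48451477}{120}$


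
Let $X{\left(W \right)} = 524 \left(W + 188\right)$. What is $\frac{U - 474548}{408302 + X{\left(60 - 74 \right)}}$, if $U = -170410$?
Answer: $- \frac{322479}{249739} \approx -1.2913$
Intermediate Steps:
$X{\left(W \right)} = 98512 + 524 W$ ($X{\left(W \right)} = 524 \left(188 + W\right) = 98512 + 524 W$)
$\frac{U - 474548}{408302 + X{\left(60 - 74 \right)}} = \frac{-170410 - 474548}{408302 + \left(98512 + 524 \left(60 - 74\right)\right)} = - \frac{644958}{408302 + \left(98512 + 524 \left(-14\right)\right)} = - \frac{644958}{408302 + \left(98512 - 7336\right)} = - \frac{644958}{408302 + 91176} = - \frac{644958}{499478} = \left(-644958\right) \frac{1}{499478} = - \frac{322479}{249739}$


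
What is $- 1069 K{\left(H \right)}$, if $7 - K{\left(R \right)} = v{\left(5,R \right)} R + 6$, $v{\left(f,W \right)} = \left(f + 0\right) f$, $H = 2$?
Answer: $52381$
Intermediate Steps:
$v{\left(f,W \right)} = f^{2}$ ($v{\left(f,W \right)} = f f = f^{2}$)
$K{\left(R \right)} = 1 - 25 R$ ($K{\left(R \right)} = 7 - \left(5^{2} R + 6\right) = 7 - \left(25 R + 6\right) = 7 - \left(6 + 25 R\right) = 1 - 25 R$)
$- 1069 K{\left(H \right)} = - 1069 \left(1 - 50\right) = \left(-1069\right) \left(-49\right) = 52381$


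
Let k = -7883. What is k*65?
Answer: -512395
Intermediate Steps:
k*65 = -7883*65 = -512395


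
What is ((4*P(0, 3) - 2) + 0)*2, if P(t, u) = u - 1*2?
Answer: 4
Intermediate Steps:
P(t, u) = -2 + u (P(t, u) = u - 2 = -2 + u)
((4*P(0, 3) - 2) + 0)*2 = ((4*(-2 + 3) - 2) + 0)*2 = ((4*1 - 2) + 0)*2 = ((4 - 2) + 0)*2 = (2 + 0)*2 = 2*2 = 4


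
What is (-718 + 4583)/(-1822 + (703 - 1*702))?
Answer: -3865/1821 ≈ -2.1225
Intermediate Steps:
(-718 + 4583)/(-1822 + (703 - 1*702)) = 3865/(-1822 + (703 - 702)) = 3865/(-1822 + 1) = 3865/(-1821) = 3865*(-1/1821) = -3865/1821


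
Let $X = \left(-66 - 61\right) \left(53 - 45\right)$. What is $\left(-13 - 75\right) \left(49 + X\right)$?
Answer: $85096$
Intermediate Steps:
$X = -1016$ ($X = \left(-127\right) 8 = -1016$)
$\left(-13 - 75\right) \left(49 + X\right) = \left(-13 - 75\right) \left(49 - 1016\right) = \left(-13 - 75\right) \left(-967\right) = \left(-88\right) \left(-967\right) = 85096$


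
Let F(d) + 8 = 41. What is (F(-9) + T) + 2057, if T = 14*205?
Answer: 4960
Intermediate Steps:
F(d) = 33 (F(d) = -8 + 41 = 33)
T = 2870
(F(-9) + T) + 2057 = (33 + 2870) + 2057 = 2903 + 2057 = 4960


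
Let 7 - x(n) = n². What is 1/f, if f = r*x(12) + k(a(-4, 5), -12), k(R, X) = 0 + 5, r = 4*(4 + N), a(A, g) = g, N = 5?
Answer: -1/4927 ≈ -0.00020296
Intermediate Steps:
x(n) = 7 - n²
r = 36 (r = 4*(4 + 5) = 4*9 = 36)
k(R, X) = 5
f = -4927 (f = 36*(7 - 1*12²) + 5 = 36*(7 - 1*144) + 5 = 36*(7 - 144) + 5 = 36*(-137) + 5 = -4932 + 5 = -4927)
1/f = 1/(-4927) = -1/4927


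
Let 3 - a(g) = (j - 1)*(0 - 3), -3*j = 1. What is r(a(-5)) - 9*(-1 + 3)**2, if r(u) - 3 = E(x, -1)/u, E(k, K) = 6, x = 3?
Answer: -39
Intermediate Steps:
j = -1/3 (j = -1/3*1 = -1/3 ≈ -0.33333)
a(g) = -1 (a(g) = 3 - (-1/3 - 1)*(0 - 3) = 3 - (-4)*(-3)/3 = 3 - 1*4 = 3 - 4 = -1)
r(u) = 3 + 6/u
r(a(-5)) - 9*(-1 + 3)**2 = (3 + 6/(-1)) - 9*(-1 + 3)**2 = (3 + 6*(-1)) - 9*2**2 = (3 - 6) - 9*4 = -3 - 36 = -39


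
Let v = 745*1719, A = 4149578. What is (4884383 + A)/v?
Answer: 9033961/1280655 ≈ 7.0542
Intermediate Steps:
v = 1280655
(4884383 + A)/v = (4884383 + 4149578)/1280655 = 9033961*(1/1280655) = 9033961/1280655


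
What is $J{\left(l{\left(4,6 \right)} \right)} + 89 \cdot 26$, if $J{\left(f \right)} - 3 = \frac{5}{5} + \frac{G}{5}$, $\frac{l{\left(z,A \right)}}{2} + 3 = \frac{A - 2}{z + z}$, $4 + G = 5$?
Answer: $\frac{11591}{5} \approx 2318.2$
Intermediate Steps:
$G = 1$ ($G = -4 + 5 = 1$)
$l{\left(z,A \right)} = -6 + \frac{-2 + A}{z}$ ($l{\left(z,A \right)} = -6 + 2 \frac{A - 2}{z + z} = -6 + 2 \frac{-2 + A}{2 z} = -6 + \frac{-2 + A}{z}$)
$J{\left(f \right)} = \frac{21}{5}$ ($J{\left(f \right)} = 3 + \left(\frac{5}{5} + 1 \cdot \frac{1}{5}\right) = 3 + \left(5 \cdot \frac{1}{5} + 1 \cdot \frac{1}{5}\right) = 3 + \left(1 + \frac{1}{5}\right) = 3 + \frac{6}{5} = \frac{21}{5}$)
$J{\left(l{\left(4,6 \right)} \right)} + 89 \cdot 26 = \frac{21}{5} + 89 \cdot 26 = \frac{21}{5} + 2314 = \frac{11591}{5}$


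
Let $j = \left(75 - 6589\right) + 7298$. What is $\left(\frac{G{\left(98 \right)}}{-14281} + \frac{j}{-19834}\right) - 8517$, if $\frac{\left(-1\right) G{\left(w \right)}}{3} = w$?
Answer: $- \frac{1206220056563}{141624677} \approx -8517.0$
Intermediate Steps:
$G{\left(w \right)} = - 3 w$
$j = 784$ ($j = -6514 + 7298 = 784$)
$\left(\frac{G{\left(98 \right)}}{-14281} + \frac{j}{-19834}\right) - 8517 = \left(\frac{\left(-3\right) 98}{-14281} + \frac{784}{-19834}\right) - 8517 = \left(\left(-294\right) \left(- \frac{1}{14281}\right) + 784 \left(- \frac{1}{19834}\right)\right) + \left(-15593 + 7076\right) = \left(\frac{294}{14281} - \frac{392}{9917}\right) - 8517 = - \frac{2682554}{141624677} - 8517 = - \frac{1206220056563}{141624677}$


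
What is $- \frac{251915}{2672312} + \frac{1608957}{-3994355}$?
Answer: $- \frac{5305873038409}{10674162798760} \approx -0.49708$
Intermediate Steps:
$- \frac{251915}{2672312} + \frac{1608957}{-3994355} = \left(-251915\right) \frac{1}{2672312} + 1608957 \left(- \frac{1}{3994355}\right) = - \frac{251915}{2672312} - \frac{1608957}{3994355} = - \frac{5305873038409}{10674162798760}$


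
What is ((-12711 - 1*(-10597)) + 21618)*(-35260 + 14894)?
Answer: -397218464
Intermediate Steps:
((-12711 - 1*(-10597)) + 21618)*(-35260 + 14894) = ((-12711 + 10597) + 21618)*(-20366) = (-2114 + 21618)*(-20366) = 19504*(-20366) = -397218464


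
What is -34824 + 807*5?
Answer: -30789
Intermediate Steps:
-34824 + 807*5 = -34824 + 4035 = -30789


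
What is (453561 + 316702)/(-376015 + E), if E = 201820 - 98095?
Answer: -770263/272290 ≈ -2.8288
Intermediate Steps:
E = 103725
(453561 + 316702)/(-376015 + E) = (453561 + 316702)/(-376015 + 103725) = 770263/(-272290) = 770263*(-1/272290) = -770263/272290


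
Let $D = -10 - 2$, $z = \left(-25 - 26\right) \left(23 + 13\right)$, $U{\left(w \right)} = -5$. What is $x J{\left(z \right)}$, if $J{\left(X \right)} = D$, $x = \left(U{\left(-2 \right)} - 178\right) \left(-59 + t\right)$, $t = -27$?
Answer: $-188856$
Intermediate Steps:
$z = -1836$ ($z = \left(-51\right) 36 = -1836$)
$D = -12$
$x = 15738$ ($x = \left(-5 - 178\right) \left(-59 - 27\right) = \left(-183\right) \left(-86\right) = 15738$)
$J{\left(X \right)} = -12$
$x J{\left(z \right)} = 15738 \left(-12\right) = -188856$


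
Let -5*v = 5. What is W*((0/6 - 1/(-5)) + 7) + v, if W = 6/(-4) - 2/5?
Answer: -367/25 ≈ -14.680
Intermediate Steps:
v = -1 (v = -⅕*5 = -1)
W = -19/10 (W = 6*(-¼) - 2*⅕ = -3/2 - ⅖ = -19/10 ≈ -1.9000)
W*((0/6 - 1/(-5)) + 7) + v = -19*((0/6 - 1/(-5)) + 7)/10 - 1 = -19*((0*(⅙) - 1*(-⅕)) + 7)/10 - 1 = -19*((0 + ⅕) + 7)/10 - 1 = -19*(⅕ + 7)/10 - 1 = -19/10*36/5 - 1 = -342/25 - 1 = -367/25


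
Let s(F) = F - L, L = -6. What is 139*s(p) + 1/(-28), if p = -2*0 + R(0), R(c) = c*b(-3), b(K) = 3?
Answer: 23351/28 ≈ 833.96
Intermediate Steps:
R(c) = 3*c (R(c) = c*3 = 3*c)
p = 0 (p = -2*0 + 3*0 = 0 + 0 = 0)
s(F) = 6 + F (s(F) = F - 1*(-6) = F + 6 = 6 + F)
139*s(p) + 1/(-28) = 139*(6 + 0) + 1/(-28) = 139*6 - 1/28 = 834 - 1/28 = 23351/28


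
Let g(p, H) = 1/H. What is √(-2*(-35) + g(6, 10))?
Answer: √7010/10 ≈ 8.3726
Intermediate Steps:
√(-2*(-35) + g(6, 10)) = √(-2*(-35) + 1/10) = √(70 + ⅒) = √(701/10) = √7010/10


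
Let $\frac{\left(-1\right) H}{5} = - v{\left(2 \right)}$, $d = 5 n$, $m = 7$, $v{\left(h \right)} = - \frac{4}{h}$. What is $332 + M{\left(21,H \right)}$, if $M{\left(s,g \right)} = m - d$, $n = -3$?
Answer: $354$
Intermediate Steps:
$d = -15$ ($d = 5 \left(-3\right) = -15$)
$H = -10$ ($H = - 5 \left(- \frac{-4}{2}\right) = - 5 \left(\left(-1\right) \left(-2\right)\right) = \left(-5\right) 2 = -10$)
$M{\left(s,g \right)} = 22$ ($M{\left(s,g \right)} = 7 - -15 = 7 + 15 = 22$)
$332 + M{\left(21,H \right)} = 332 + 22 = 354$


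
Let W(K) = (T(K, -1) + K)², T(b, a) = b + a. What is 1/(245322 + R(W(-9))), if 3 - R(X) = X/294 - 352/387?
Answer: 37926/9304183877 ≈ 4.0762e-6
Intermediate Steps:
T(b, a) = a + b
W(K) = (-1 + 2*K)² (W(K) = ((-1 + K) + K)² = (-1 + 2*K)²)
R(X) = 1513/387 - X/294 (R(X) = 3 - (X/294 - 352/387) = 3 - (-352/387 + X/294) = 3 + (352/387 - X/294) = 1513/387 - X/294)
1/(245322 + R(W(-9))) = 1/(245322 + (1513/387 - (-1 + 2*(-9))²/294)) = 1/(245322 + (1513/387 - (-1 - 18)²/294)) = 1/(245322 + (1513/387 - 1/294*(-19)²)) = 1/(245322 + (1513/387 - 1/294*361)) = 1/(245322 + (1513/387 - 361/294)) = 1/(245322 + 101705/37926) = 1/(9304183877/37926) = 37926/9304183877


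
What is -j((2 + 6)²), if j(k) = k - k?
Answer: 0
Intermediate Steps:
j(k) = 0
-j((2 + 6)²) = -1*0 = 0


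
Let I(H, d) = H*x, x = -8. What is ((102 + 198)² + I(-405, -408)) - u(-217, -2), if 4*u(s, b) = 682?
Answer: 186139/2 ≈ 93070.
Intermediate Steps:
u(s, b) = 341/2 (u(s, b) = (¼)*682 = 341/2)
I(H, d) = -8*H (I(H, d) = H*(-8) = -8*H)
((102 + 198)² + I(-405, -408)) - u(-217, -2) = ((102 + 198)² - 8*(-405)) - 1*341/2 = (300² + 3240) - 341/2 = (90000 + 3240) - 341/2 = 93240 - 341/2 = 186139/2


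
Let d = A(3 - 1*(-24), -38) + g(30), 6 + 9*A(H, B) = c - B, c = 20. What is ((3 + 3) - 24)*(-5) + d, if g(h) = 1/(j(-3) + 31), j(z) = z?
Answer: 24145/252 ≈ 95.813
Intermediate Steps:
A(H, B) = 14/9 - B/9 (A(H, B) = -⅔ + (20 - B)/9 = -⅔ + (20/9 - B/9) = 14/9 - B/9)
g(h) = 1/28 (g(h) = 1/(-3 + 31) = 1/28)
d = 1465/252 (d = (14/9 - ⅑*(-38)) + 1/28 = (14/9 + 38/9) + 1/28 = 52/9 + 1/28 = 1465/252 ≈ 5.8135)
((3 + 3) - 24)*(-5) + d = ((3 + 3) - 24)*(-5) + 1465/252 = (6 - 24)*(-5) + 1465/252 = -18*(-5) + 1465/252 = 90 + 1465/252 = 24145/252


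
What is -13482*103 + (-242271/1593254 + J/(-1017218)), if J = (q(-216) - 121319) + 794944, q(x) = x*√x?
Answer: -562640337456171535/405171661843 + 648*I*√6/508609 ≈ -1.3886e+6 + 0.0031208*I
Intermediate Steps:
q(x) = x^(3/2)
J = 673625 - 1296*I*√6 (J = ((-216)^(3/2) - 121319) + 794944 = (-1296*I*√6 - 121319) + 794944 = (-121319 - 1296*I*√6) + 794944 = 673625 - 1296*I*√6 ≈ 6.7363e+5 - 3174.5*I)
-13482*103 + (-242271/1593254 + J/(-1017218)) = -13482*103 + (-242271/1593254 + (673625 - 1296*I*√6)/(-1017218)) = -1388646 + (-242271*1/1593254 + (673625 - 1296*I*√6)*(-1/1017218)) = -1388646 + (-242271/1593254 + (-673625/1017218 + 648*I*√6/508609)) = -1388646 + (-329924536957/405171661843 + 648*I*√6/508609) = -562640337456171535/405171661843 + 648*I*√6/508609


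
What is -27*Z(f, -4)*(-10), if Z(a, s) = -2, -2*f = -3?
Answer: -540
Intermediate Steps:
f = 3/2 (f = -1/2*(-3) = 3/2 ≈ 1.5000)
-27*Z(f, -4)*(-10) = -27*(-2)*(-10) = 54*(-10) = -540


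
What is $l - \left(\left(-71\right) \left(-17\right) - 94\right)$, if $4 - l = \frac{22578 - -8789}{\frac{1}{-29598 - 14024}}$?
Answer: $1368290165$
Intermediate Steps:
$l = 1368291278$ ($l = 4 - \frac{22578 - -8789}{\frac{1}{-29598 - 14024}} = 4 - \frac{22578 + 8789}{\frac{1}{-43622}} = 4 - \frac{31367}{- \frac{1}{43622}} = 4 - 31367 \left(-43622\right) = 4 - -1368291274 = 4 + 1368291274 = 1368291278$)
$l - \left(\left(-71\right) \left(-17\right) - 94\right) = 1368291278 - \left(\left(-71\right) \left(-17\right) - 94\right) = 1368291278 - \left(1207 - 94\right) = 1368291278 - 1113 = 1368290165$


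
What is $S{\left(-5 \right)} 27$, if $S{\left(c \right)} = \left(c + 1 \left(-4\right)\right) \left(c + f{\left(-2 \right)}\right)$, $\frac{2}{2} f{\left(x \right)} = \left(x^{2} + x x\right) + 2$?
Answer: $-1215$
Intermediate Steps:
$f{\left(x \right)} = 2 + 2 x^{2}$ ($f{\left(x \right)} = \left(x^{2} + x x\right) + 2 = \left(x^{2} + x^{2}\right) + 2 = 2 x^{2} + 2 = 2 + 2 x^{2}$)
$S{\left(c \right)} = \left(-4 + c\right) \left(10 + c\right)$ ($S{\left(c \right)} = \left(c + 1 \left(-4\right)\right) \left(c + \left(2 + 2 \left(-2\right)^{2}\right)\right) = \left(c - 4\right) \left(c + \left(2 + 2 \cdot 4\right)\right) = \left(-4 + c\right) \left(c + \left(2 + 8\right)\right) = \left(-4 + c\right) \left(c + 10\right) = \left(-4 + c\right) \left(10 + c\right)$)
$S{\left(-5 \right)} 27 = \left(-40 + \left(-5\right)^{2} + 6 \left(-5\right)\right) 27 = \left(-40 + 25 - 30\right) 27 = \left(-45\right) 27 = -1215$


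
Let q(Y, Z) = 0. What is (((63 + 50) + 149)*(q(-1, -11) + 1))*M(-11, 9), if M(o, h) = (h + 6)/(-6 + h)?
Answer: 1310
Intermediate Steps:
M(o, h) = (6 + h)/(-6 + h)
(((63 + 50) + 149)*(q(-1, -11) + 1))*M(-11, 9) = (((63 + 50) + 149)*(0 + 1))*((6 + 9)/(-6 + 9)) = ((113 + 149)*1)*(15/3) = (262*1)*((⅓)*15) = 262*5 = 1310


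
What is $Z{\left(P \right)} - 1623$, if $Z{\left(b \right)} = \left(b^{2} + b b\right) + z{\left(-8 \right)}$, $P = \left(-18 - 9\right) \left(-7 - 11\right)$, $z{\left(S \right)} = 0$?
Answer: $470769$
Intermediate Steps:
$P = 486$ ($P = \left(-27\right) \left(-18\right) = 486$)
$Z{\left(b \right)} = 2 b^{2}$ ($Z{\left(b \right)} = \left(b^{2} + b b\right) + 0 = \left(b^{2} + b^{2}\right) + 0 = 2 b^{2} + 0 = 2 b^{2}$)
$Z{\left(P \right)} - 1623 = 2 \cdot 486^{2} - 1623 = 2 \cdot 236196 - 1623 = 472392 - 1623 = 470769$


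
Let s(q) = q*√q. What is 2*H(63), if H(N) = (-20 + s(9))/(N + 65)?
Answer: 7/64 ≈ 0.10938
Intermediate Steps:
s(q) = q^(3/2)
H(N) = 7/(65 + N) (H(N) = (-20 + 9^(3/2))/(N + 65) = (-20 + 27)/(65 + N) = 7/(65 + N))
2*H(63) = 2*(7/(65 + 63)) = 2*(7/128) = 7/64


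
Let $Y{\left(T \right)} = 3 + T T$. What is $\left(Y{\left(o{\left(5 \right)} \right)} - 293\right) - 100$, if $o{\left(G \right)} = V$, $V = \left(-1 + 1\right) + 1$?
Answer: $-389$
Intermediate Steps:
$V = 1$ ($V = 0 + 1 = 1$)
$o{\left(G \right)} = 1$
$Y{\left(T \right)} = 3 + T^{2}$
$\left(Y{\left(o{\left(5 \right)} \right)} - 293\right) - 100 = \left(\left(3 + 1^{2}\right) - 293\right) - 100 = \left(\left(3 + 1\right) - 293\right) - 100 = \left(4 - 293\right) - 100 = -289 - 100 = -389$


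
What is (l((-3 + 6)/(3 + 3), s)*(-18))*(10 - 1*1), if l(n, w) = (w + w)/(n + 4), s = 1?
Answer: -72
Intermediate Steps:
l(n, w) = 2*w/(4 + n) (l(n, w) = (2*w)/(4 + n) = 2*w/(4 + n))
(l((-3 + 6)/(3 + 3), s)*(-18))*(10 - 1*1) = ((2*1/(4 + (-3 + 6)/(3 + 3)))*(-18))*(10 - 1*1) = ((2*1/(4 + 3/6))*(-18))*(10 - 1) = ((2*1/(4 + 3*(1/6)))*(-18))*9 = ((2*1/(4 + 1/2))*(-18))*9 = ((2*1/(9/2))*(-18))*9 = ((2*1*(2/9))*(-18))*9 = ((4/9)*(-18))*9 = -8*9 = -72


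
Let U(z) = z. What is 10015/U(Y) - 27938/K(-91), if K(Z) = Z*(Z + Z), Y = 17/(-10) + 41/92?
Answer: -38157799013/4778137 ≈ -7985.9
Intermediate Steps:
Y = -577/460 (Y = 17*(-1/10) + 41*(1/92) = -17/10 + 41/92 = -577/460 ≈ -1.2543)
K(Z) = 2*Z**2 (K(Z) = Z*(2*Z) = 2*Z**2)
10015/U(Y) - 27938/K(-91) = 10015/(-577/460) - 27938/(2*(-91)**2) = 10015*(-460/577) - 27938/(2*8281) = -4606900/577 - 27938/16562 = -4606900/577 - 27938*1/16562 = -4606900/577 - 13969/8281 = -38157799013/4778137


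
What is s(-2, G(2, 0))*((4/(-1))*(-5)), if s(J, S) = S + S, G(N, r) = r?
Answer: 0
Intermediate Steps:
s(J, S) = 2*S
s(-2, G(2, 0))*((4/(-1))*(-5)) = (2*0)*((4/(-1))*(-5)) = 0*((4*(-1))*(-5)) = 0*(-4*(-5)) = 0*20 = 0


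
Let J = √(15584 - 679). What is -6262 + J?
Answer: -6262 + √14905 ≈ -6139.9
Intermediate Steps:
J = √14905 ≈ 122.09
-6262 + J = -6262 + √14905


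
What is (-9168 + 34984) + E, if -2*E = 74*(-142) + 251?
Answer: 61889/2 ≈ 30945.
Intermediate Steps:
E = 10257/2 (E = -(74*(-142) + 251)/2 = -(-10508 + 251)/2 = -½*(-10257) = 10257/2 ≈ 5128.5)
(-9168 + 34984) + E = (-9168 + 34984) + 10257/2 = 25816 + 10257/2 = 61889/2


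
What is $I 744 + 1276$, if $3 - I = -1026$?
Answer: $766852$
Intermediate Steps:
$I = 1029$ ($I = 3 - -1026 = 3 + 1026 = 1029$)
$I 744 + 1276 = 1029 \cdot 744 + 1276 = 765576 + 1276 = 766852$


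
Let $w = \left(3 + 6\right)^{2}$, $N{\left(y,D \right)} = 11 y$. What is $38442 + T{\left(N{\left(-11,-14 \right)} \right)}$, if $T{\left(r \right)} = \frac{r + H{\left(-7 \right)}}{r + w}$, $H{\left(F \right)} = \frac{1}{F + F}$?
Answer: $\frac{4305843}{112} \approx 38445.0$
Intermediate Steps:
$H{\left(F \right)} = \frac{1}{2 F}$
$w = 81$ ($w = 9^{2} = 81$)
$T{\left(r \right)} = \frac{- \frac{1}{14} + r}{81 + r}$ ($T{\left(r \right)} = \frac{r + \frac{1}{2 \left(-7\right)}}{r + 81} = \frac{r + \frac{1}{2} \left(- \frac{1}{7}\right)}{81 + r} = \frac{r - \frac{1}{14}}{81 + r} = \frac{- \frac{1}{14} + r}{81 + r}$)
$38442 + T{\left(N{\left(-11,-14 \right)} \right)} = 38442 + \frac{- \frac{1}{14} + 11 \left(-11\right)}{81 + 11 \left(-11\right)} = 38442 + \frac{- \frac{1}{14} - 121}{81 - 121} = 38442 + \frac{1}{-40} \left(- \frac{1695}{14}\right) = 38442 - - \frac{339}{112} = 38442 + \frac{339}{112} = \frac{4305843}{112}$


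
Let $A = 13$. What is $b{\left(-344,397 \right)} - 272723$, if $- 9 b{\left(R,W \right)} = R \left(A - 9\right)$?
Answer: $- \frac{2453131}{9} \approx -2.7257 \cdot 10^{5}$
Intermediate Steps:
$b{\left(R,W \right)} = - \frac{4 R}{9}$ ($b{\left(R,W \right)} = - \frac{R \left(13 - 9\right)}{9} = - \frac{R 4}{9} = - \frac{4 R}{9}$)
$b{\left(-344,397 \right)} - 272723 = \left(- \frac{4}{9}\right) \left(-344\right) - 272723 = \frac{1376}{9} - 272723 = - \frac{2453131}{9}$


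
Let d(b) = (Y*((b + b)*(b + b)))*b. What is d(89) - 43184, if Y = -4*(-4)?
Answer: 45074832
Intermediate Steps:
Y = 16
d(b) = 64*b**3 (d(b) = (16*((b + b)*(b + b)))*b = (16*((2*b)*(2*b)))*b = (16*(4*b**2))*b = (64*b**2)*b = 64*b**3)
d(89) - 43184 = 64*89**3 - 43184 = 64*704969 - 43184 = 45118016 - 43184 = 45074832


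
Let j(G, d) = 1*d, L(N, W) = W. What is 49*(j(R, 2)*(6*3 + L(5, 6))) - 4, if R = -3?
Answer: 2348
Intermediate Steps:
j(G, d) = d
49*(j(R, 2)*(6*3 + L(5, 6))) - 4 = 49*(2*(6*3 + 6)) - 4 = 49*(2*(18 + 6)) - 4 = 49*(2*24) - 4 = 49*48 - 4 = 2352 - 4 = 2348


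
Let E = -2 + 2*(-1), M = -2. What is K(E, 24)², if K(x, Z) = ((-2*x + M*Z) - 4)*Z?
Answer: 1115136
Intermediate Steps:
E = -4 (E = -2 - 2 = -4)
K(x, Z) = Z*(-4 - 2*Z - 2*x) (K(x, Z) = ((-2*x - 2*Z) - 4)*Z = ((-2*Z - 2*x) - 4)*Z = (-4 - 2*Z - 2*x)*Z = Z*(-4 - 2*Z - 2*x))
K(E, 24)² = (-2*24*(2 + 24 - 4))² = (-2*24*22)² = (-1056)² = 1115136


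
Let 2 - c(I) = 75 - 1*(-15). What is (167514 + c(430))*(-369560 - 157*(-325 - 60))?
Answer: -51753887990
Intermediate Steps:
c(I) = -88 (c(I) = 2 - (75 - 1*(-15)) = 2 - (75 + 15) = 2 - 1*90 = 2 - 90 = -88)
(167514 + c(430))*(-369560 - 157*(-325 - 60)) = (167514 - 88)*(-369560 - 157*(-325 - 60)) = 167426*(-369560 - 157*(-385)) = 167426*(-369560 + 60445) = 167426*(-309115) = -51753887990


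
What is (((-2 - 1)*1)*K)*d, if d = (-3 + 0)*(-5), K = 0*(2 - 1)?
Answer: 0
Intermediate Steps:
K = 0 (K = 0*1 = 0)
d = 15 (d = -3*(-5) = 15)
(((-2 - 1)*1)*K)*d = (((-2 - 1)*1)*0)*15 = (-3*1*0)*15 = -3*0*15 = 0*15 = 0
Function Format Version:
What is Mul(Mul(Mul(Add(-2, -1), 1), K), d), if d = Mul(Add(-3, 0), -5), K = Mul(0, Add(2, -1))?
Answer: 0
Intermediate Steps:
K = 0 (K = Mul(0, 1) = 0)
d = 15 (d = Mul(-3, -5) = 15)
Mul(Mul(Mul(Add(-2, -1), 1), K), d) = Mul(Mul(Mul(Add(-2, -1), 1), 0), 15) = Mul(Mul(Mul(-3, 1), 0), 15) = Mul(Mul(-3, 0), 15) = Mul(0, 15) = 0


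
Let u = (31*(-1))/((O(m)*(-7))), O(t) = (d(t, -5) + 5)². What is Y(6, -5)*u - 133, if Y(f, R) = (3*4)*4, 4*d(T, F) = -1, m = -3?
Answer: -312283/2527 ≈ -123.58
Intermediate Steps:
d(T, F) = -¼ (d(T, F) = (¼)*(-1) = -¼)
O(t) = 361/16 (O(t) = (-¼ + 5)² = (19/4)² = 361/16)
Y(f, R) = 48 (Y(f, R) = 12*4 = 48)
u = 496/2527 (u = (31*(-1))/(((361/16)*(-7))) = -31/(-2527/16) = -31*(-16/2527) = 496/2527 ≈ 0.19628)
Y(6, -5)*u - 133 = 48*(496/2527) - 133 = 23808/2527 - 133 = -312283/2527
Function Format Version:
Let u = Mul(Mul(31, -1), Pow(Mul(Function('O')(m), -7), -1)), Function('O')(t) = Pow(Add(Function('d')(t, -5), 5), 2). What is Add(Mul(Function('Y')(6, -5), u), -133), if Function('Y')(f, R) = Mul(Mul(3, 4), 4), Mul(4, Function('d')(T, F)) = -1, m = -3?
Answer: Rational(-312283, 2527) ≈ -123.58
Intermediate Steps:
Function('d')(T, F) = Rational(-1, 4) (Function('d')(T, F) = Mul(Rational(1, 4), -1) = Rational(-1, 4))
Function('O')(t) = Rational(361, 16) (Function('O')(t) = Pow(Add(Rational(-1, 4), 5), 2) = Pow(Rational(19, 4), 2) = Rational(361, 16))
Function('Y')(f, R) = 48 (Function('Y')(f, R) = Mul(12, 4) = 48)
u = Rational(496, 2527) (u = Mul(Mul(31, -1), Pow(Mul(Rational(361, 16), -7), -1)) = Mul(-31, Pow(Rational(-2527, 16), -1)) = Mul(-31, Rational(-16, 2527)) = Rational(496, 2527) ≈ 0.19628)
Add(Mul(Function('Y')(6, -5), u), -133) = Add(Mul(48, Rational(496, 2527)), -133) = Add(Rational(23808, 2527), -133) = Rational(-312283, 2527)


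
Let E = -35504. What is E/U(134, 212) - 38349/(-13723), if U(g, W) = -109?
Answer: 491401433/1495807 ≈ 328.52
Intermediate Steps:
E/U(134, 212) - 38349/(-13723) = -35504/(-109) - 38349/(-13723) = -35504*(-1/109) - 38349*(-1/13723) = 35504/109 + 38349/13723 = 491401433/1495807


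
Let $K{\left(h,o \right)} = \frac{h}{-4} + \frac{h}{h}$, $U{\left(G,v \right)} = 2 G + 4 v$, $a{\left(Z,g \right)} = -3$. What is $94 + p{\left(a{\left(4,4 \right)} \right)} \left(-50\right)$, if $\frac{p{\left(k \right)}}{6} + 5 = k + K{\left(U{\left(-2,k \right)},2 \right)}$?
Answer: $994$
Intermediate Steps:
$K{\left(h,o \right)} = 1 - \frac{h}{4}$ ($K{\left(h,o \right)} = h \left(- \frac{1}{4}\right) + 1 = - \frac{h}{4} + 1 = 1 - \frac{h}{4}$)
$p{\left(k \right)} = -18$ ($p{\left(k \right)} = -30 + 6 \left(k - \left(-1 + \frac{2 \left(-2\right) + 4 k}{4}\right)\right) = -30 + 6 \left(k - \left(-1 + \frac{-4 + 4 k}{4}\right)\right) = -30 + 6 \left(k + \left(1 - \left(-1 + k\right)\right)\right) = -30 + 6 \left(k - \left(-2 + k\right)\right) = -30 + 6 \cdot 2 = -30 + 12 = -18$)
$94 + p{\left(a{\left(4,4 \right)} \right)} \left(-50\right) = 94 - -900 = 94 + 900 = 994$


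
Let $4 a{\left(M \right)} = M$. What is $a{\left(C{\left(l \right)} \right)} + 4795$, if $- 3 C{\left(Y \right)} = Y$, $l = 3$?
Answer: $\frac{19179}{4} \approx 4794.8$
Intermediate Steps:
$C{\left(Y \right)} = - \frac{Y}{3}$
$a{\left(M \right)} = \frac{M}{4}$
$a{\left(C{\left(l \right)} \right)} + 4795 = \frac{\left(- \frac{1}{3}\right) 3}{4} + 4795 = \frac{1}{4} \left(-1\right) + 4795 = - \frac{1}{4} + 4795 = \frac{19179}{4}$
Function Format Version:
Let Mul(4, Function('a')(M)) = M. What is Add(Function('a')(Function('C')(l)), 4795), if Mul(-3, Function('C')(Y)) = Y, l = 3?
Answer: Rational(19179, 4) ≈ 4794.8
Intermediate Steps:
Function('C')(Y) = Mul(Rational(-1, 3), Y)
Function('a')(M) = Mul(Rational(1, 4), M)
Add(Function('a')(Function('C')(l)), 4795) = Add(Mul(Rational(1, 4), Mul(Rational(-1, 3), 3)), 4795) = Add(Mul(Rational(1, 4), -1), 4795) = Add(Rational(-1, 4), 4795) = Rational(19179, 4)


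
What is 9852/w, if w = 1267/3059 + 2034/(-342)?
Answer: -717554/403 ≈ -1780.5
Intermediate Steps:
w = -2418/437 (w = 1267*(1/3059) + 2034*(-1/342) = 181/437 - 113/19 = -2418/437 ≈ -5.5332)
9852/w = 9852/(-2418/437) = 9852*(-437/2418) = -717554/403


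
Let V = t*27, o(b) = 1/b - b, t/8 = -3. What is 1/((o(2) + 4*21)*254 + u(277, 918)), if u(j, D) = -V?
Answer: 1/21603 ≈ 4.6290e-5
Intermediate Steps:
t = -24 (t = 8*(-3) = -24)
V = -648 (V = -24*27 = -648)
u(j, D) = 648 (u(j, D) = -1*(-648) = 648)
1/((o(2) + 4*21)*254 + u(277, 918)) = 1/(((1/2 - 1*2) + 4*21)*254 + 648) = 1/(((1/2 - 2) + 84)*254 + 648) = 1/((-3/2 + 84)*254 + 648) = 1/((165/2)*254 + 648) = 1/(20955 + 648) = 1/21603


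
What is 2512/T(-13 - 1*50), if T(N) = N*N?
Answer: 2512/3969 ≈ 0.63291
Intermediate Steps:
T(N) = N²
2512/T(-13 - 1*50) = 2512/((-13 - 1*50)²) = 2512/((-13 - 50)²) = 2512/((-63)²) = 2512/3969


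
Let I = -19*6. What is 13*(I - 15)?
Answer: -1677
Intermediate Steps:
I = -114
13*(I - 15) = 13*(-114 - 15) = 13*(-129) = -1677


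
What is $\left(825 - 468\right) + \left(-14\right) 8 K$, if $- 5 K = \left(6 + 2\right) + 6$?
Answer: $\frac{3353}{5} \approx 670.6$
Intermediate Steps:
$K = - \frac{14}{5}$ ($K = - \frac{\left(6 + 2\right) + 6}{5} = - \frac{8 + 6}{5} = \left(- \frac{1}{5}\right) 14 = - \frac{14}{5} \approx -2.8$)
$\left(825 - 468\right) + \left(-14\right) 8 K = \left(825 - 468\right) + \left(-14\right) 8 \left(- \frac{14}{5}\right) = 357 - - \frac{1568}{5} = 357 + \frac{1568}{5} = \frac{3353}{5}$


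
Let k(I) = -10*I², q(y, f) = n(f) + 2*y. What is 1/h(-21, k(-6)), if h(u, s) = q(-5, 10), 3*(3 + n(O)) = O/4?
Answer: -6/73 ≈ -0.082192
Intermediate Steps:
n(O) = -3 + O/12 (n(O) = -3 + (O/4)/3 = -3 + O/12)
q(y, f) = -3 + 2*y + f/12 (q(y, f) = (-3 + f/12) + 2*y = -3 + 2*y + f/12)
h(u, s) = -73/6 (h(u, s) = -3 + 2*(-5) + (1/12)*10 = -3 - 10 + ⅚ = -73/6)
1/h(-21, k(-6)) = 1/(-73/6) = -6/73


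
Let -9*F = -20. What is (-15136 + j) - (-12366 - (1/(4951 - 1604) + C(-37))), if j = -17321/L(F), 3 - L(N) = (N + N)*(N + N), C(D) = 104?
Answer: -7412803710/4541879 ≈ -1632.1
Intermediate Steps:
F = 20/9 (F = -⅑*(-20) = 20/9 ≈ 2.2222)
L(N) = 3 - 4*N² (L(N) = 3 - (N + N)*(N + N) = 3 - 2*N*2*N = 3 - 4*N²)
j = 1403001/1357 (j = -17321/(3 - 4*(20/9)²) = -17321/(3 - 4*400/81) = -17321/(3 - 1600/81) = -17321/(-1357/81) = -17321*(-81/1357) = 1403001/1357 ≈ 1033.9)
(-15136 + j) - (-12366 - (1/(4951 - 1604) + C(-37))) = (-15136 + 1403001/1357) - (-12366 - (1/(4951 - 1604) + 104)) = -19136551/1357 - (-12366 - (1/3347 + 104)) = -19136551/1357 - (-12366 - 1*348089/3347) = -19136551/1357 - (-12366 - 348089/3347) = -19136551/1357 - 1*(-41737091/3347) = -19136551/1357 + 41737091/3347 = -7412803710/4541879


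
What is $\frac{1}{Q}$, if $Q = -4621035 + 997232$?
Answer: $- \frac{1}{3623803} \approx -2.7595 \cdot 10^{-7}$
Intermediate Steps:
$Q = -3623803$
$\frac{1}{Q} = \frac{1}{-3623803} = - \frac{1}{3623803}$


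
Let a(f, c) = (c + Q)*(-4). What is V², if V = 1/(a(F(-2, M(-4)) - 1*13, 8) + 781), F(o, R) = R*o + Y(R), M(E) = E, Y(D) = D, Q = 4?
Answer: 1/537289 ≈ 1.8612e-6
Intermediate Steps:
F(o, R) = R + R*o (F(o, R) = R*o + R = R + R*o)
a(f, c) = -16 - 4*c (a(f, c) = (c + 4)*(-4) = (4 + c)*(-4) = -16 - 4*c)
V = 1/733 (V = 1/((-16 - 4*8) + 781) = 1/((-16 - 32) + 781) = 1/(-48 + 781) = 1/733 ≈ 0.0013643)
V² = (1/733)² = 1/537289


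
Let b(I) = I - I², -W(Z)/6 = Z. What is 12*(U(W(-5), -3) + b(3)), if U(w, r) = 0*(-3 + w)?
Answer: -72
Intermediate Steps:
W(Z) = -6*Z
U(w, r) = 0
12*(U(W(-5), -3) + b(3)) = 12*(0 + 3*(1 - 1*3)) = 12*(0 + 3*(1 - 3)) = 12*(0 + 3*(-2)) = 12*(0 - 6) = 12*(-6) = -72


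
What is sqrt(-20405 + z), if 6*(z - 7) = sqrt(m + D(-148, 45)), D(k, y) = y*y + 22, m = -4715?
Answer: sqrt(-183582 + 3*I*sqrt(667))/3 ≈ 0.030138 + 142.82*I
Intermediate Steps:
D(k, y) = 22 + y**2 (D(k, y) = y**2 + 22 = 22 + y**2)
z = 7 + I*sqrt(667)/3 (z = 7 + sqrt(-4715 + (22 + 45**2))/6 = 7 + sqrt(-4715 + (22 + 2025))/6 = 7 + sqrt(-4715 + 2047)/6 = 7 + sqrt(-2668)/6 = 7 + (2*I*sqrt(667))/6 = 7 + I*sqrt(667)/3 ≈ 7.0 + 8.6088*I)
sqrt(-20405 + z) = sqrt(-20405 + (7 + I*sqrt(667)/3)) = sqrt(-20398 + I*sqrt(667)/3)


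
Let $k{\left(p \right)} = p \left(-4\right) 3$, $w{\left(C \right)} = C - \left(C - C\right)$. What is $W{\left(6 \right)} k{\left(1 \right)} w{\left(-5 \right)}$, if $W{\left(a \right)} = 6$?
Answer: $360$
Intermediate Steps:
$w{\left(C \right)} = C$ ($w{\left(C \right)} = C - 0 = C + 0 = C$)
$k{\left(p \right)} = - 12 p$ ($k{\left(p \right)} = - 4 p 3 = - 12 p$)
$W{\left(6 \right)} k{\left(1 \right)} w{\left(-5 \right)} = 6 \left(\left(-12\right) 1\right) \left(-5\right) = 6 \left(-12\right) \left(-5\right) = \left(-72\right) \left(-5\right) = 360$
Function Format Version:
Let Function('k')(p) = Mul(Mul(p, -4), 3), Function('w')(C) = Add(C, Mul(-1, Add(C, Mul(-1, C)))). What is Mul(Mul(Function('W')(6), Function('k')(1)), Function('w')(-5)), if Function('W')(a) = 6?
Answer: 360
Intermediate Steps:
Function('w')(C) = C (Function('w')(C) = Add(C, Mul(-1, 0)) = Add(C, 0) = C)
Function('k')(p) = Mul(-12, p) (Function('k')(p) = Mul(Mul(-4, p), 3) = Mul(-12, p))
Mul(Mul(Function('W')(6), Function('k')(1)), Function('w')(-5)) = Mul(Mul(6, Mul(-12, 1)), -5) = Mul(Mul(6, -12), -5) = Mul(-72, -5) = 360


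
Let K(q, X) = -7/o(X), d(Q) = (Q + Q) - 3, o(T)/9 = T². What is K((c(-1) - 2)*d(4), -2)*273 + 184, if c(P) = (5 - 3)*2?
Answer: 1571/12 ≈ 130.92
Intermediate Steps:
c(P) = 4 (c(P) = 2*2 = 4)
o(T) = 9*T²
d(Q) = -3 + 2*Q (d(Q) = 2*Q - 3 = -3 + 2*Q)
K(q, X) = -7/(9*X²) (K(q, X) = -7*1/(9*X²) = -7/(9*X²))
K((c(-1) - 2)*d(4), -2)*273 + 184 = -7/9/(-2)²*273 + 184 = -7/9*¼*273 + 184 = -7/36*273 + 184 = -637/12 + 184 = 1571/12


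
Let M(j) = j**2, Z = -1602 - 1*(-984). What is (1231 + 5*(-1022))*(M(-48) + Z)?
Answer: -6539994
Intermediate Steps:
Z = -618 (Z = -1602 + 984 = -618)
(1231 + 5*(-1022))*(M(-48) + Z) = (1231 + 5*(-1022))*((-48)**2 - 618) = (1231 - 5110)*(2304 - 618) = -3879*1686 = -6539994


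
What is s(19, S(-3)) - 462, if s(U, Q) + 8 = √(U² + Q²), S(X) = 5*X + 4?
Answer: -470 + √482 ≈ -448.05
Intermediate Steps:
S(X) = 4 + 5*X
s(U, Q) = -8 + √(Q² + U²) (s(U, Q) = -8 + √(U² + Q²) = -8 + √(Q² + U²))
s(19, S(-3)) - 462 = (-8 + √((4 + 5*(-3))² + 19²)) - 462 = (-8 + √((4 - 15)² + 361)) - 462 = (-8 + √((-11)² + 361)) - 462 = (-8 + √(121 + 361)) - 462 = (-8 + √482) - 462 = -470 + √482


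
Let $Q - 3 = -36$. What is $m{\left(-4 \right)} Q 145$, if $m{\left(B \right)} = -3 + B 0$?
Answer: $14355$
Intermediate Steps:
$m{\left(B \right)} = -3$ ($m{\left(B \right)} = -3 + 0 = -3$)
$Q = -33$ ($Q = 3 - 36 = -33$)
$m{\left(-4 \right)} Q 145 = \left(-3\right) \left(-33\right) 145 = 99 \cdot 145 = 14355$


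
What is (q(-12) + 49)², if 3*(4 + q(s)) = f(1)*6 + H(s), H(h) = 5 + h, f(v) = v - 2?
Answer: 14884/9 ≈ 1653.8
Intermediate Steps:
f(v) = -2 + v
q(s) = -13/3 + s/3 (q(s) = -4 + ((-2 + 1)*6 + (5 + s))/3 = -4 + (-1*6 + (5 + s))/3 = -4 + (-6 + (5 + s))/3 = -4 + (-1 + s)/3 = -4 + (-⅓ + s/3) = -13/3 + s/3)
(q(-12) + 49)² = ((-13/3 + (⅓)*(-12)) + 49)² = ((-13/3 - 4) + 49)² = (-25/3 + 49)² = (122/3)² = 14884/9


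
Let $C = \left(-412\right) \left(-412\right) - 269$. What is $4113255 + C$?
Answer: $4282730$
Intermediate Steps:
$C = 169475$ ($C = 169744 - 269 = 169475$)
$4113255 + C = 4113255 + 169475 = 4282730$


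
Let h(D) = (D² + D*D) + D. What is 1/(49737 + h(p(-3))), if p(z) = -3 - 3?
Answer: 1/49803 ≈ 2.0079e-5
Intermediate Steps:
p(z) = -6
h(D) = D + 2*D² (h(D) = (D² + D²) + D = 2*D² + D = D + 2*D²)
1/(49737 + h(p(-3))) = 1/(49737 - 6*(1 + 2*(-6))) = 1/(49737 - 6*(1 - 12)) = 1/(49737 - 6*(-11)) = 1/(49737 + 66) = 1/49803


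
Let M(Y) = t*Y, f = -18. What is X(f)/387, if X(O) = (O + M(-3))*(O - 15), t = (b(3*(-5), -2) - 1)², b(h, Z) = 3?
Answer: 110/43 ≈ 2.5581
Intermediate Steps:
t = 4 (t = (3 - 1)² = 2² = 4)
M(Y) = 4*Y
X(O) = (-15 + O)*(-12 + O) (X(O) = (O + 4*(-3))*(O - 15) = (O - 12)*(-15 + O) = (-12 + O)*(-15 + O) = (-15 + O)*(-12 + O))
X(f)/387 = (180 + (-18)² - 27*(-18))/387 = (180 + 324 + 486)*(1/387) = 990*(1/387) = 110/43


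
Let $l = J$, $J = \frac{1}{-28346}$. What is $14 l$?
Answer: $- \frac{7}{14173} \approx -0.0004939$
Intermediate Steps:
$J = - \frac{1}{28346} \approx -3.5278 \cdot 10^{-5}$
$l = - \frac{1}{28346} \approx -3.5278 \cdot 10^{-5}$
$14 l = 14 \left(- \frac{1}{28346}\right) = - \frac{7}{14173}$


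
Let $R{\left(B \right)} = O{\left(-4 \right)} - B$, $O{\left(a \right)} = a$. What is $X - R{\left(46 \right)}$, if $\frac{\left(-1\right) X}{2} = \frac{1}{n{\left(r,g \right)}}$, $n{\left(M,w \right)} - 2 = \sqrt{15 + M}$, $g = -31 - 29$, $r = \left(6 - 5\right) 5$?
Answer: $\frac{201}{4} - \frac{\sqrt{5}}{4} \approx 49.691$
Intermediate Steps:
$r = 5$ ($r = 1 \cdot 5 = 5$)
$g = -60$
$R{\left(B \right)} = -4 - B$
$n{\left(M,w \right)} = 2 + \sqrt{15 + M}$
$X = - \frac{2}{2 + 2 \sqrt{5}}$ ($X = - \frac{2}{2 + \sqrt{15 + 5}} = - \frac{2}{2 + \sqrt{20}} = - \frac{2}{2 + 2 \sqrt{5}} \approx -0.30902$)
$X - R{\left(46 \right)} = \left(\frac{1}{4} - \frac{\sqrt{5}}{4}\right) - \left(-4 - 46\right) = \left(\frac{1}{4} - \frac{\sqrt{5}}{4}\right) - -50 = \left(\frac{1}{4} - \frac{\sqrt{5}}{4}\right) + 50 = \frac{201}{4} - \frac{\sqrt{5}}{4}$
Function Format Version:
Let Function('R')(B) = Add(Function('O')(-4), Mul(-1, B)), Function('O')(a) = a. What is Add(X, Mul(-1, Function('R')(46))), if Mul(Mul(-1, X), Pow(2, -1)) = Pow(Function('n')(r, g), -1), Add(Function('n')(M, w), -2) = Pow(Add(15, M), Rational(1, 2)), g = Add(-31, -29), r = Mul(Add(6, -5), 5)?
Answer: Add(Rational(201, 4), Mul(Rational(-1, 4), Pow(5, Rational(1, 2)))) ≈ 49.691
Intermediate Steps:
r = 5 (r = Mul(1, 5) = 5)
g = -60
Function('R')(B) = Add(-4, Mul(-1, B))
Function('n')(M, w) = Add(2, Pow(Add(15, M), Rational(1, 2)))
X = Mul(-2, Pow(Add(2, Mul(2, Pow(5, Rational(1, 2)))), -1)) (X = Mul(-2, Pow(Add(2, Pow(Add(15, 5), Rational(1, 2))), -1)) = Mul(-2, Pow(Add(2, Pow(20, Rational(1, 2))), -1)) = Mul(-2, Pow(Add(2, Mul(2, Pow(5, Rational(1, 2)))), -1)) ≈ -0.30902)
Add(X, Mul(-1, Function('R')(46))) = Add(Add(Rational(1, 4), Mul(Rational(-1, 4), Pow(5, Rational(1, 2)))), Mul(-1, Add(-4, Mul(-1, 46)))) = Add(Add(Rational(1, 4), Mul(Rational(-1, 4), Pow(5, Rational(1, 2)))), Mul(-1, Add(-4, -46))) = Add(Add(Rational(1, 4), Mul(Rational(-1, 4), Pow(5, Rational(1, 2)))), Mul(-1, -50)) = Add(Add(Rational(1, 4), Mul(Rational(-1, 4), Pow(5, Rational(1, 2)))), 50) = Add(Rational(201, 4), Mul(Rational(-1, 4), Pow(5, Rational(1, 2))))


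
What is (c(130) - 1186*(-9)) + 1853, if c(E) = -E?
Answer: 12397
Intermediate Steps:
(c(130) - 1186*(-9)) + 1853 = (-1*130 - 1186*(-9)) + 1853 = (-130 + 10674) + 1853 = 10544 + 1853 = 12397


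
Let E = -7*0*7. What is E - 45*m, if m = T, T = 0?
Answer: 0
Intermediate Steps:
m = 0
E = 0 (E = 0*7 = 0)
E - 45*m = 0 - 45*0 = 0 + 0 = 0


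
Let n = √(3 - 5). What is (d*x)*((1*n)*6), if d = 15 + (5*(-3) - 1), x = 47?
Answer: -282*I*√2 ≈ -398.81*I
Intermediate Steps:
n = I*√2 (n = √(-2) = I*√2 ≈ 1.4142*I)
d = -1 (d = 15 + (-15 - 1) = 15 - 16 = -1)
(d*x)*((1*n)*6) = (-1*47)*((1*(I*√2))*6) = -47*I*√2*6 = -282*I*√2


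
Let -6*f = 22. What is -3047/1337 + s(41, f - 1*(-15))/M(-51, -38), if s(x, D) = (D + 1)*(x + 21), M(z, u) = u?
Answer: -1707218/76209 ≈ -22.402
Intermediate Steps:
f = -11/3 (f = -1/6*22 = -11/3 ≈ -3.6667)
s(x, D) = (1 + D)*(21 + x)
-3047/1337 + s(41, f - 1*(-15))/M(-51, -38) = -3047/1337 + (21 + 41 + 21*(-11/3 - 1*(-15)) + (-11/3 - 1*(-15))*41)/(-38) = -3047*1/1337 + (21 + 41 + 21*(-11/3 + 15) + (-11/3 + 15)*41)*(-1/38) = -3047/1337 + (21 + 41 + 21*(34/3) + (34/3)*41)*(-1/38) = -3047/1337 + (21 + 41 + 238 + 1394/3)*(-1/38) = -3047/1337 + (2294/3)*(-1/38) = -3047/1337 - 1147/57 = -1707218/76209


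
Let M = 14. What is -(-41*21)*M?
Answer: 12054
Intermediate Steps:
-(-41*21)*M = -(-41*21)*14 = -(-861)*14 = -1*(-12054) = 12054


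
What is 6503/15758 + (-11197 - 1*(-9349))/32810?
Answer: 92121323/258509990 ≈ 0.35636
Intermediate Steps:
6503/15758 + (-11197 - 1*(-9349))/32810 = 6503*(1/15758) + (-11197 + 9349)*(1/32810) = 6503/15758 - 1848*1/32810 = 6503/15758 - 924/16405 = 92121323/258509990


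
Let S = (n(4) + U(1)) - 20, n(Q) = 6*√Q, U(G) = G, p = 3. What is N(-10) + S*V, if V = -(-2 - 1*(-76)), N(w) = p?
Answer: 521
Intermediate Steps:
N(w) = 3
V = -74 (V = -(-2 + 76) = -1*74 = -74)
S = -7 (S = (6*√4 + 1) - 20 = (6*2 + 1) - 20 = (12 + 1) - 20 = 13 - 20 = -7)
N(-10) + S*V = 3 - 7*(-74) = 3 + 518 = 521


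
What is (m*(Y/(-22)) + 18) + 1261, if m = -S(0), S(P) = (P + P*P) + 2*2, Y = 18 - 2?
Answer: 14101/11 ≈ 1281.9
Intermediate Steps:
Y = 16
S(P) = 4 + P + P² (S(P) = (P + P²) + 4 = 4 + P + P²)
m = -4 (m = -(4 + 0 + 0²) = -(4 + 0 + 0) = -1*4 = -4)
(m*(Y/(-22)) + 18) + 1261 = (-64/(-22) + 18) + 1261 = (-64*(-1)/22 + 18) + 1261 = (-4*(-8/11) + 18) + 1261 = (32/11 + 18) + 1261 = 230/11 + 1261 = 14101/11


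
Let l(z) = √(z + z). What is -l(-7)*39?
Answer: -39*I*√14 ≈ -145.92*I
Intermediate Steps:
l(z) = √2*√z (l(z) = √(2*z) = √2*√z)
-l(-7)*39 = -√2*√(-7)*39 = -√2*(I*√7)*39 = -I*√14*39 = -39*I*√14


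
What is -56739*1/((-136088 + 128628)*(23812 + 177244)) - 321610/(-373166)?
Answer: 241198429729637/279851692094080 ≈ 0.86188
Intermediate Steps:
-56739*1/((-136088 + 128628)*(23812 + 177244)) - 321610/(-373166) = -56739/((-7460*201056)) - 321610*(-1/373166) = -56739/(-1499877760) + 160805/186583 = -56739*(-1/1499877760) + 160805/186583 = 56739/1499877760 + 160805/186583 = 241198429729637/279851692094080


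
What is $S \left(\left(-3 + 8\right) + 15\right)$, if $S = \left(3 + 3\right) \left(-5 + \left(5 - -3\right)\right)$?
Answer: $360$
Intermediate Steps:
$S = 18$ ($S = 6 \left(-5 + \left(5 + 3\right)\right) = 6 \left(-5 + 8\right) = 6 \cdot 3 = 18$)
$S \left(\left(-3 + 8\right) + 15\right) = 18 \left(\left(-3 + 8\right) + 15\right) = 18 \left(5 + 15\right) = 18 \cdot 20 = 360$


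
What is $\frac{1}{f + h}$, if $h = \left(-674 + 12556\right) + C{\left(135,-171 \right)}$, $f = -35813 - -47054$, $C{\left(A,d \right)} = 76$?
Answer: $\frac{1}{23199} \approx 4.3105 \cdot 10^{-5}$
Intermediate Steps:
$f = 11241$ ($f = -35813 + 47054 = 11241$)
$h = 11958$ ($h = \left(-674 + 12556\right) + 76 = 11882 + 76 = 11958$)
$\frac{1}{f + h} = \frac{1}{11241 + 11958} = \frac{1}{23199}$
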